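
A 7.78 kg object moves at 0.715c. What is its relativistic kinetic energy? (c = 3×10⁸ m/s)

γ = 1/√(1 - 0.715²) = 1.43036
γ - 1 = 0.43036
KE = (γ-1)mc² = 0.43036 × 7.78 × (3×10⁸)² = 3.013×10¹⁷ J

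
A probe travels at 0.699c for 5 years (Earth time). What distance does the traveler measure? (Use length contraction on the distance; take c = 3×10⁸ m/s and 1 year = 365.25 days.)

Earth distance: d = v × t = 0.699c × 5 yr = 3.3088×10¹⁶ m
γ = 1.3984
d' = d/γ = 3.3088×10¹⁶/1.3984 = 2.366×10¹⁶ m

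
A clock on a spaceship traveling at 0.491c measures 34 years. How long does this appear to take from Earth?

Proper time Δt₀ = 34 years
γ = 1/√(1 - 0.491²) = 1.148
Δt = γΔt₀ = 1.148 × 34 = 39.03 years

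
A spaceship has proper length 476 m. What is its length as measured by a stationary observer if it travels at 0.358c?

Proper length L₀ = 476 m
γ = 1/√(1 - 0.358²) = 1.07098
L = L₀/γ = 476/1.07098 = 444.5 m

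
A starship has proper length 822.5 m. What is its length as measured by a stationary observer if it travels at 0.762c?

Proper length L₀ = 822.5 m
γ = 1/√(1 - 0.762²) = 1.5442
L = L₀/γ = 822.5/1.5442 = 532.6 m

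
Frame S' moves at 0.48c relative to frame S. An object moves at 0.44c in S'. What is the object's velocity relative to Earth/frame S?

u = (u' + v)/(1 + u'v/c²)
Numerator: 0.44 + 0.48 = 0.92
Denominator: 1 + 0.2112 = 1.2112
u = 0.92/1.2112 = 0.7596c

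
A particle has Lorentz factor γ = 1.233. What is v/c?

From γ = 1/√(1 - v²/c²):
1/γ² = 1/1.233² = 0.6578
v²/c² = 1 - 0.6578 = 0.3422
v/c = √(0.3422) = 0.5850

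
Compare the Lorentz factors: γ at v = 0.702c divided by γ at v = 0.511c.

γ₁ = 1/√(1 - 0.702²) = 1.404
γ₂ = 1/√(1 - 0.511²) = 1.163
γ₁/γ₂ = 1.404/1.163 = 1.207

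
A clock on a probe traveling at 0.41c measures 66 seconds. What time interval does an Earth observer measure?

Proper time Δt₀ = 66 seconds
γ = 1/√(1 - 0.41²) = 1.0964
Δt = γΔt₀ = 1.0964 × 66 = 72.36 seconds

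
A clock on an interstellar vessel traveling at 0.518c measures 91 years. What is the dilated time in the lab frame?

Proper time Δt₀ = 91 years
γ = 1/√(1 - 0.518²) = 1.169
Δt = γΔt₀ = 1.169 × 91 = 106.4 years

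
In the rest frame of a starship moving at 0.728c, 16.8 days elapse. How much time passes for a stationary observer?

Proper time Δt₀ = 16.8 days
γ = 1/√(1 - 0.728²) = 1.4586
Δt = γΔt₀ = 1.4586 × 16.8 = 24.50 days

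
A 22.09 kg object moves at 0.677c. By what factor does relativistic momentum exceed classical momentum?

p_rel = γmv, p_class = mv
Ratio = γ = 1/√(1 - 0.677²) = 1.359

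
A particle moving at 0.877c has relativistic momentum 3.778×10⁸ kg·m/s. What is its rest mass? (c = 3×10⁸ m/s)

γ = 1/√(1 - 0.877²) = 2.081
v = 0.877 × 3×10⁸ = 2.631×10⁸ m/s
m = p/(γv) = 3.778×10⁸/(2.081 × 2.631×10⁸) = 0.6900 kg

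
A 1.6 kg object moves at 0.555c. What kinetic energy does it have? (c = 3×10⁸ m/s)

γ = 1/√(1 - 0.555²) = 1.20214
γ - 1 = 0.20214
KE = (γ-1)mc² = 0.20214 × 1.6 × (3×10⁸)² = 2.911×10¹⁶ J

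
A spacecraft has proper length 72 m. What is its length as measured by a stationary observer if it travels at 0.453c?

Proper length L₀ = 72 m
γ = 1/√(1 - 0.453²) = 1.1217
L = L₀/γ = 72/1.1217 = 64.19 m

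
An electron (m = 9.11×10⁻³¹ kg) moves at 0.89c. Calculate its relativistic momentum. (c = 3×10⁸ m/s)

γ = 1/√(1 - 0.89²) = 2.1932
v = 0.89 × 3×10⁸ = 2.670×10⁸ m/s
p = γmv = 2.1932 × 9.11×10⁻³¹ × 2.670×10⁸ = 5.335×10⁻²² kg·m/s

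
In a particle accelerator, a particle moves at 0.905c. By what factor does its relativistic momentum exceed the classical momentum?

p_rel = γmv, p_class = mv
Ratio = γ = 1/√(1 - 0.905²)
= 1/√(0.180975) = 2.351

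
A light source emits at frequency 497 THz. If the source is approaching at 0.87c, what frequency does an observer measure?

β = v/c = 0.87
(1+β)/(1-β) = 1.87/0.13 = 14.385
Doppler factor = √(14.385) = 3.793
f_obs = 497 × 3.793 = 1885 THz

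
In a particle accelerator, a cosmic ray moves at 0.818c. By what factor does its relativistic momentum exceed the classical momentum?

p_rel = γmv, p_class = mv
Ratio = γ = 1/√(1 - 0.818²)
= 1/√(0.330876) = 1.738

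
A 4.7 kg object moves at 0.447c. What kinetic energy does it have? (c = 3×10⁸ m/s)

γ = 1/√(1 - 0.447²) = 1.1179
γ - 1 = 0.1179
KE = (γ-1)mc² = 0.1179 × 4.7 × (3×10⁸)² = 4.987×10¹⁶ J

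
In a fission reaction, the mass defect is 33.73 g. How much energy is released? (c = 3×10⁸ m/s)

Convert mass defect: Δm = 33.73 g = 0.03373 kg
E = Δm·c² = 0.03373 × (3×10⁸)²
= 0.03373 × 9×10¹⁶ = 3.036×10¹⁵ J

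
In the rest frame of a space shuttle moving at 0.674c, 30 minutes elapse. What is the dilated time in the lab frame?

Proper time Δt₀ = 30 minutes
γ = 1/√(1 - 0.674²) = 1.3537
Δt = γΔt₀ = 1.3537 × 30 = 40.61 minutes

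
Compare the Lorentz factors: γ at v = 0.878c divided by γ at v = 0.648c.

γ₁ = 1/√(1 - 0.878²) = 2.089
γ₂ = 1/√(1 - 0.648²) = 1.313
γ₁/γ₂ = 2.089/1.313 = 1.591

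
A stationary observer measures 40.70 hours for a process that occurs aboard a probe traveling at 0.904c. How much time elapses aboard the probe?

Dilated time Δt = 40.70 hours
γ = 1/√(1 - 0.904²) = 2.339
Δt₀ = Δt/γ = 40.70/2.339 = 17.40 hours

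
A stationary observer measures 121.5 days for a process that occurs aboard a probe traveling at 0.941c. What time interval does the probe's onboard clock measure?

Dilated time Δt = 121.5 days
γ = 1/√(1 - 0.941²) = 2.955
Δt₀ = Δt/γ = 121.5/2.955 = 41.12 days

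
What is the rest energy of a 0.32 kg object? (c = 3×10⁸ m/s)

c² = (3×10⁸)² = 9.000×10¹⁶ m²/s²
E₀ = mc² = 0.32 × 9.000×10¹⁶ = 2.880×10¹⁶ J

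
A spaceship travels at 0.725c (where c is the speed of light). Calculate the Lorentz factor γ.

v/c = 0.725, so (v/c)² = 0.525625
1 - (v/c)² = 0.474375
γ = 1/√(0.474375) = 1.452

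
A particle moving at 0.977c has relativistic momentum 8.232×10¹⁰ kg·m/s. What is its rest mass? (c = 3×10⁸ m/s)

γ = 1/√(1 - 0.977²) = 4.6896
v = 0.977 × 3×10⁸ = 2.931×10⁸ m/s
m = p/(γv) = 8.232×10¹⁰/(4.6896 × 2.931×10⁸) = 59.89 kg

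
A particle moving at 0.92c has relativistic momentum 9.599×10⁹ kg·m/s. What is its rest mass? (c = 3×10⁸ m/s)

γ = 1/√(1 - 0.92²) = 2.552
v = 0.92 × 3×10⁸ = 2.760×10⁸ m/s
m = p/(γv) = 9.599×10⁹/(2.552 × 2.760×10⁸) = 13.63 kg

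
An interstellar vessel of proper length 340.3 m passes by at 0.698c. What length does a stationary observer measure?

Proper length L₀ = 340.3 m
γ = 1/√(1 - 0.698²) = 1.3965
L = L₀/γ = 340.3/1.3965 = 243.7 m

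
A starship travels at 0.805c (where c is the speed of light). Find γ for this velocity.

v/c = 0.805, so (v/c)² = 0.648025
1 - (v/c)² = 0.351975
γ = 1/√(0.351975) = 1.686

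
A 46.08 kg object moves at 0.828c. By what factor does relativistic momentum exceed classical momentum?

p_rel = γmv, p_class = mv
Ratio = γ = 1/√(1 - 0.828²) = 1.783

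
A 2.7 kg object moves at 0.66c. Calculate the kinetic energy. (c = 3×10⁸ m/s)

γ = 1/√(1 - 0.66²) = 1.33109
γ - 1 = 0.33109
KE = (γ-1)mc² = 0.33109 × 2.7 × (3×10⁸)² = 8.045×10¹⁶ J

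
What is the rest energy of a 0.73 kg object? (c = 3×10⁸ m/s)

c² = (3×10⁸)² = 9.000×10¹⁶ m²/s²
E₀ = mc² = 0.73 × 9.000×10¹⁶ = 6.570×10¹⁶ J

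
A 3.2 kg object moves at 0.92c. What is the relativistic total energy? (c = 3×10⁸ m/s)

γ = 1/√(1 - 0.92²) = 2.55155
mc² = 3.2 × (3×10⁸)² = 2.880×10¹⁷ J
E = γmc² = 2.55155 × 2.880×10¹⁷ = 7.348×10¹⁷ J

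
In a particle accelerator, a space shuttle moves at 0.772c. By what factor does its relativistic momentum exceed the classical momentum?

p_rel = γmv, p_class = mv
Ratio = γ = 1/√(1 - 0.772²)
= 1/√(0.404016) = 1.573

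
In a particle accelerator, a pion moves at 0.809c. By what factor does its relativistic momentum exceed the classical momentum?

p_rel = γmv, p_class = mv
Ratio = γ = 1/√(1 - 0.809²)
= 1/√(0.345519) = 1.701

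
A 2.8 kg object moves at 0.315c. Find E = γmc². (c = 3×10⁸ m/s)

γ = 1/√(1 - 0.315²) = 1.0536
mc² = 2.8 × (3×10⁸)² = 2.520×10¹⁷ J
E = γmc² = 1.0536 × 2.520×10¹⁷ = 2.655×10¹⁷ J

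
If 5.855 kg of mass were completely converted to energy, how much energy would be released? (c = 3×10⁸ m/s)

Using E = mc²:
c² = (3×10⁸)² = 9×10¹⁶ m²/s²
E = 5.855 × 9×10¹⁶ = 5.270×10¹⁷ J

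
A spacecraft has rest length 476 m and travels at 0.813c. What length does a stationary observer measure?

Proper length L₀ = 476 m
γ = 1/√(1 - 0.813²) = 1.717
L = L₀/γ = 476/1.717 = 277.2 m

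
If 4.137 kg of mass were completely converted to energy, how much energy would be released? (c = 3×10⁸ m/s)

Using E = mc²:
c² = (3×10⁸)² = 9×10¹⁶ m²/s²
E = 4.137 × 9×10¹⁶ = 3.723×10¹⁷ J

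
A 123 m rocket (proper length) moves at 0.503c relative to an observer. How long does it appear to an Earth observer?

Proper length L₀ = 123 m
γ = 1/√(1 - 0.503²) = 1.157
L = L₀/γ = 123/1.157 = 106.3 m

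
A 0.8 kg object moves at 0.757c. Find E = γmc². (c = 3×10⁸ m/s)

γ = 1/√(1 - 0.757²) = 1.530
mc² = 0.8 × (3×10⁸)² = 7.200×10¹⁶ J
E = γmc² = 1.530 × 7.200×10¹⁶ = 1.102×10¹⁷ J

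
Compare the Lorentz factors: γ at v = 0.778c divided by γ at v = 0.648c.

γ₁ = 1/√(1 - 0.778²) = 1.592
γ₂ = 1/√(1 - 0.648²) = 1.313
γ₁/γ₂ = 1.592/1.313 = 1.212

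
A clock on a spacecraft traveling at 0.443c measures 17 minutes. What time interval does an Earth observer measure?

Proper time Δt₀ = 17 minutes
γ = 1/√(1 - 0.443²) = 1.115
Δt = γΔt₀ = 1.115 × 17 = 18.96 minutes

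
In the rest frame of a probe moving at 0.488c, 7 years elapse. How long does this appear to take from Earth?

Proper time Δt₀ = 7 years
γ = 1/√(1 - 0.488²) = 1.1457
Δt = γΔt₀ = 1.1457 × 7 = 8.020 years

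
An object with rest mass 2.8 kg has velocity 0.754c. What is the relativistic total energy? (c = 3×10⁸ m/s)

γ = 1/√(1 - 0.754²) = 1.5224
mc² = 2.8 × (3×10⁸)² = 2.520×10¹⁷ J
E = γmc² = 1.5224 × 2.520×10¹⁷ = 3.836×10¹⁷ J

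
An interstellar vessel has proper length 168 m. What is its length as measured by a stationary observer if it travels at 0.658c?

Proper length L₀ = 168 m
γ = 1/√(1 - 0.658²) = 1.328
L = L₀/γ = 168/1.328 = 126.5 m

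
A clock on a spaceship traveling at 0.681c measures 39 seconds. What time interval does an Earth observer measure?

Proper time Δt₀ = 39 seconds
γ = 1/√(1 - 0.681²) = 1.3656
Δt = γΔt₀ = 1.3656 × 39 = 53.26 seconds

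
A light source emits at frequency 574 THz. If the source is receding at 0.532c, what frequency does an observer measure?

β = v/c = 0.532
(1-β)/(1+β) = 0.468/1.532 = 0.305483
Doppler factor = √(0.305483) = 0.55271
f_obs = 574 × 0.55271 = 317.3 THz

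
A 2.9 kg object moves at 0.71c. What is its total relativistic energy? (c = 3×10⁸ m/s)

γ = 1/√(1 - 0.71²) = 1.420
mc² = 2.9 × (3×10⁸)² = 2.610×10¹⁷ J
E = γmc² = 1.420 × 2.610×10¹⁷ = 3.706×10¹⁷ J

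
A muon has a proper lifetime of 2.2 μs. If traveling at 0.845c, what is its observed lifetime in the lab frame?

Proper lifetime τ₀ = 2.2 μs
γ = 1/√(1 - 0.845²) = 1.870
τ = γτ₀ = 1.870 × 2.2 μs = 4.114 μs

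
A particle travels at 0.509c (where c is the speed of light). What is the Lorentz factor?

v/c = 0.509, so (v/c)² = 0.259081
1 - (v/c)² = 0.740919
γ = 1/√(0.740919) = 1.162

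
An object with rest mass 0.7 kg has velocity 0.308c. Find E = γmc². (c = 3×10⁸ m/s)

γ = 1/√(1 - 0.308²) = 1.0511
mc² = 0.7 × (3×10⁸)² = 6.300×10¹⁶ J
E = γmc² = 1.0511 × 6.300×10¹⁶ = 6.622×10¹⁶ J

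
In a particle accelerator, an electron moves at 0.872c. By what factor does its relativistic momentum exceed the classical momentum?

p_rel = γmv, p_class = mv
Ratio = γ = 1/√(1 - 0.872²)
= 1/√(0.239616) = 2.043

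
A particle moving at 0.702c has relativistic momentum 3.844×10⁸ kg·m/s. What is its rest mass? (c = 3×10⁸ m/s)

γ = 1/√(1 - 0.702²) = 1.404
v = 0.702 × 3×10⁸ = 2.106×10⁸ m/s
m = p/(γv) = 3.844×10⁸/(1.404 × 2.106×10⁸) = 1.300 kg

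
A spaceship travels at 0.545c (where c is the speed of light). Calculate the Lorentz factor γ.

v/c = 0.545, so (v/c)² = 0.297025
1 - (v/c)² = 0.702975
γ = 1/√(0.702975) = 1.193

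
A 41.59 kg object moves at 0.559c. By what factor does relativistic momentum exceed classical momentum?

p_rel = γmv, p_class = mv
Ratio = γ = 1/√(1 - 0.559²) = 1.206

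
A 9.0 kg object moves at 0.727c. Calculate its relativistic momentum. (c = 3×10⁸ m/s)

γ = 1/√(1 - 0.727²) = 1.4564
v = 0.727 × 3×10⁸ = 2.181×10⁸ m/s
p = γmv = 1.4564 × 9.0 × 2.181×10⁸ = 2.859×10⁹ kg·m/s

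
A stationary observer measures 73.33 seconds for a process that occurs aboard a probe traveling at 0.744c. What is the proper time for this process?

Dilated time Δt = 73.33 seconds
γ = 1/√(1 - 0.744²) = 1.4966
Δt₀ = Δt/γ = 73.33/1.4966 = 49.00 seconds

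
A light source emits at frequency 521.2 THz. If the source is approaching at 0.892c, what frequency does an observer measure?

β = v/c = 0.892
(1+β)/(1-β) = 1.892/0.108 = 17.5185
Doppler factor = √(17.5185) = 4.1855
f_obs = 521.2 × 4.1855 = 2181 THz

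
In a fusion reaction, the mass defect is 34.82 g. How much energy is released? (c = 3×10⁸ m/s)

Convert mass defect: Δm = 34.82 g = 0.03482 kg
E = Δm·c² = 0.03482 × (3×10⁸)²
= 0.03482 × 9×10¹⁶ = 3.134×10¹⁵ J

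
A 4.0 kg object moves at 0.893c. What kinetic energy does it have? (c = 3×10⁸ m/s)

γ = 1/√(1 - 0.893²) = 2.222
γ - 1 = 1.222
KE = (γ-1)mc² = 1.222 × 4.0 × (3×10⁸)² = 4.399×10¹⁷ J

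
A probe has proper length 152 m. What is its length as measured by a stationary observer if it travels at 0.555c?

Proper length L₀ = 152 m
γ = 1/√(1 - 0.555²) = 1.2021
L = L₀/γ = 152/1.2021 = 126.4 m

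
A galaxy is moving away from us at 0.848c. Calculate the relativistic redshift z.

β = 0.848
(1+β)/(1-β) = 1.848/0.152 = 12.16
√(12.16) = 3.487
z = 3.487 - 1 = 2.487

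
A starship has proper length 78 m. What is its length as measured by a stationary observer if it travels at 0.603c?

Proper length L₀ = 78 m
γ = 1/√(1 - 0.603²) = 1.25354
L = L₀/γ = 78/1.25354 = 62.22 m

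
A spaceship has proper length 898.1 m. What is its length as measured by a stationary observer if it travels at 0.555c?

Proper length L₀ = 898.1 m
γ = 1/√(1 - 0.555²) = 1.2021
L = L₀/γ = 898.1/1.2021 = 747.1 m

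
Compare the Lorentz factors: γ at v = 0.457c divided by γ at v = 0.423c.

γ₁ = 1/√(1 - 0.457²) = 1.1243
γ₂ = 1/√(1 - 0.423²) = 1.1036
γ₁/γ₂ = 1.1243/1.1036 = 1.019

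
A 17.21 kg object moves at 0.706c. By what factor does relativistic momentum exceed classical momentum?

p_rel = γmv, p_class = mv
Ratio = γ = 1/√(1 - 0.706²) = 1.412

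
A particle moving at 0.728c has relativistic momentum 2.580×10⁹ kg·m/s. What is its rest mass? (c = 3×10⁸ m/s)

γ = 1/√(1 - 0.728²) = 1.4586
v = 0.728 × 3×10⁸ = 2.184×10⁸ m/s
m = p/(γv) = 2.580×10⁹/(1.4586 × 2.184×10⁸) = 8.099 kg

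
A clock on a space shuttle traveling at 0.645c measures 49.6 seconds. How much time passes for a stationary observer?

Proper time Δt₀ = 49.6 seconds
γ = 1/√(1 - 0.645²) = 1.3086
Δt = γΔt₀ = 1.3086 × 49.6 = 64.91 seconds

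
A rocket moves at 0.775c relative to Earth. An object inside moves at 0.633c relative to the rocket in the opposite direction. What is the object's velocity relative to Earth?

Object's velocity in rocket frame is u' = -0.633c
u = (u' + v)/(1 + u'v/c²) = (v - 0.633)/(1 - 0.633·v/c²)
Numerator: 0.775 - 0.633 = 0.142
Denominator: 1 - 0.490575 = 0.509425
u = 0.142/0.509425 = 0.2787c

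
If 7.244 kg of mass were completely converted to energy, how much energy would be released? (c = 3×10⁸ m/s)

Using E = mc²:
c² = (3×10⁸)² = 9×10¹⁶ m²/s²
E = 7.244 × 9×10¹⁶ = 6.520×10¹⁷ J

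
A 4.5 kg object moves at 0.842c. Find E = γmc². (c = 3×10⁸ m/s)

γ = 1/√(1 - 0.842²) = 1.8536
mc² = 4.5 × (3×10⁸)² = 4.050×10¹⁷ J
E = γmc² = 1.8536 × 4.050×10¹⁷ = 7.507×10¹⁷ J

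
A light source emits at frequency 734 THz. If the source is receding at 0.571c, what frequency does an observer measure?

β = v/c = 0.571
(1-β)/(1+β) = 0.429/1.571 = 0.2731
Doppler factor = √(0.2731) = 0.5226
f_obs = 734 × 0.5226 = 383.6 THz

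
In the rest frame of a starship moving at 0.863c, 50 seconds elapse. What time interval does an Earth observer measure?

Proper time Δt₀ = 50 seconds
γ = 1/√(1 - 0.863²) = 1.9794
Δt = γΔt₀ = 1.9794 × 50 = 98.97 seconds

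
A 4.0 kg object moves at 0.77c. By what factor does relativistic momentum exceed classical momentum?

p_rel = γmv, p_class = mv
Ratio = γ = 1/√(1 - 0.77²) = 1.567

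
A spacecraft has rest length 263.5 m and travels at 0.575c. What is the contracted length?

Proper length L₀ = 263.5 m
γ = 1/√(1 - 0.575²) = 1.222
L = L₀/γ = 263.5/1.222 = 215.6 m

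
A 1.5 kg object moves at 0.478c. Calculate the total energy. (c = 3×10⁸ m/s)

γ = 1/√(1 - 0.478²) = 1.1385
mc² = 1.5 × (3×10⁸)² = 1.350×10¹⁷ J
E = γmc² = 1.1385 × 1.350×10¹⁷ = 1.537×10¹⁷ J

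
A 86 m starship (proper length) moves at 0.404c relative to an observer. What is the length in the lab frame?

Proper length L₀ = 86 m
γ = 1/√(1 - 0.404²) = 1.0932
L = L₀/γ = 86/1.0932 = 78.67 m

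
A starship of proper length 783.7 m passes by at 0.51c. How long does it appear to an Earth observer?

Proper length L₀ = 783.7 m
γ = 1/√(1 - 0.51²) = 1.1626
L = L₀/γ = 783.7/1.1626 = 674.1 m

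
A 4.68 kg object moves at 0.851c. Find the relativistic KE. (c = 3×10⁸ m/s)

γ = 1/√(1 - 0.851²) = 1.9042
γ - 1 = 0.9042
KE = (γ-1)mc² = 0.9042 × 4.68 × (3×10⁸)² = 3.808×10¹⁷ J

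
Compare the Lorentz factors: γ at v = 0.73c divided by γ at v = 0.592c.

γ₁ = 1/√(1 - 0.73²) = 1.463
γ₂ = 1/√(1 - 0.592²) = 1.241
γ₁/γ₂ = 1.463/1.241 = 1.179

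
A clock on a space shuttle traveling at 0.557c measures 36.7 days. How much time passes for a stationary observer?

Proper time Δt₀ = 36.7 days
γ = 1/√(1 - 0.557²) = 1.204
Δt = γΔt₀ = 1.204 × 36.7 = 44.19 days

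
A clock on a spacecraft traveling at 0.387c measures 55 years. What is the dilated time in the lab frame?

Proper time Δt₀ = 55 years
γ = 1/√(1 - 0.387²) = 1.0845
Δt = γΔt₀ = 1.0845 × 55 = 59.65 years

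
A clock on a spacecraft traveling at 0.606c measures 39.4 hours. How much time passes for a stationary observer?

Proper time Δt₀ = 39.4 hours
γ = 1/√(1 - 0.606²) = 1.257
Δt = γΔt₀ = 1.257 × 39.4 = 49.53 hours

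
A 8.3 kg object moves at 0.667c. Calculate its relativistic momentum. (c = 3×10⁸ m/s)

γ = 1/√(1 - 0.667²) = 1.342
v = 0.667 × 3×10⁸ = 2.001×10⁸ m/s
p = γmv = 1.342 × 8.3 × 2.001×10⁸ = 2.229×10⁹ kg·m/s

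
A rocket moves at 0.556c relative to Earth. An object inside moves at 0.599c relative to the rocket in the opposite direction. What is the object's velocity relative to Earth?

Object's velocity in rocket frame is u' = -0.599c
u = (u' + v)/(1 + u'v/c²) = (v - 0.599)/(1 - 0.599·v/c²)
Numerator: 0.556 - 0.599 = -0.043
Denominator: 1 - 0.333044 = 0.666956
u = -0.043/0.666956 = -0.06447c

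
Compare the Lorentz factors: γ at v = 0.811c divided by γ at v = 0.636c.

γ₁ = 1/√(1 - 0.811²) = 1.709
γ₂ = 1/√(1 - 0.636²) = 1.296
γ₁/γ₂ = 1.709/1.296 = 1.319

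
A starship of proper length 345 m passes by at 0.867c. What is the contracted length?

Proper length L₀ = 345 m
γ = 1/√(1 - 0.867²) = 2.007
L = L₀/γ = 345/2.007 = 171.9 m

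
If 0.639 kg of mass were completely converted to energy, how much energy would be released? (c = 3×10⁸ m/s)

Using E = mc²:
c² = (3×10⁸)² = 9×10¹⁶ m²/s²
E = 0.639 × 9×10¹⁶ = 5.751×10¹⁶ J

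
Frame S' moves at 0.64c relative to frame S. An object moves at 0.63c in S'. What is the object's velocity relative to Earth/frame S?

u = (u' + v)/(1 + u'v/c²)
Numerator: 0.63 + 0.64 = 1.27
Denominator: 1 + 0.4032 = 1.4032
u = 1.27/1.4032 = 0.9051c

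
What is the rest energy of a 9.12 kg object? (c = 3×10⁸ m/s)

c² = (3×10⁸)² = 9.000×10¹⁶ m²/s²
E₀ = mc² = 9.12 × 9.000×10¹⁶ = 8.208×10¹⁷ J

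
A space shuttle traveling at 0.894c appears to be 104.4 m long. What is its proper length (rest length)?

Contracted length L = 104.4 m
γ = 1/√(1 - 0.894²) = 2.232
L₀ = γL = 2.232 × 104.4 = 233.0 m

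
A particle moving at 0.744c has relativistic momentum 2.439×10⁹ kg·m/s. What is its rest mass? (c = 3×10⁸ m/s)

γ = 1/√(1 - 0.744²) = 1.4966
v = 0.744 × 3×10⁸ = 2.232×10⁸ m/s
m = p/(γv) = 2.439×10⁹/(1.4966 × 2.232×10⁸) = 7.301 kg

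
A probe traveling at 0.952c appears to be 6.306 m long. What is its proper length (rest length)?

Contracted length L = 6.306 m
γ = 1/√(1 - 0.952²) = 3.267
L₀ = γL = 3.267 × 6.306 = 20.60 m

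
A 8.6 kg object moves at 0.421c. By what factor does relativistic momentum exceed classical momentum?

p_rel = γmv, p_class = mv
Ratio = γ = 1/√(1 - 0.421²) = 1.102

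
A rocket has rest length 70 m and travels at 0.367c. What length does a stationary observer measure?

Proper length L₀ = 70 m
γ = 1/√(1 - 0.367²) = 1.075
L = L₀/γ = 70/1.075 = 65.12 m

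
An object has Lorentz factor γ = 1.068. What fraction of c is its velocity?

From γ = 1/√(1 - v²/c²):
1/γ² = 1/1.068² = 0.8767
v²/c² = 1 - 0.8767 = 0.1233
v/c = √(0.1233) = 0.3511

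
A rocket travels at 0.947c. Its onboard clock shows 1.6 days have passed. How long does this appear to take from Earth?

Proper time Δt₀ = 1.6 days
γ = 1/√(1 - 0.947²) = 3.113
Δt = γΔt₀ = 3.113 × 1.6 = 4.981 days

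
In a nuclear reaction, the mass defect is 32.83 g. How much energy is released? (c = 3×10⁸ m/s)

Convert mass defect: Δm = 32.83 g = 0.03283 kg
E = Δm·c² = 0.03283 × (3×10⁸)²
= 0.03283 × 9×10¹⁶ = 2.955×10¹⁵ J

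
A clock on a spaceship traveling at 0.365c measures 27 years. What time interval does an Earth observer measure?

Proper time Δt₀ = 27 years
γ = 1/√(1 - 0.365²) = 1.074
Δt = γΔt₀ = 1.074 × 27 = 29.00 years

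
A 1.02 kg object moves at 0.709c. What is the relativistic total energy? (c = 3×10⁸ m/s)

γ = 1/√(1 - 0.709²) = 1.418
mc² = 1.02 × (3×10⁸)² = 9.180×10¹⁶ J
E = γmc² = 1.418 × 9.180×10¹⁶ = 1.302×10¹⁷ J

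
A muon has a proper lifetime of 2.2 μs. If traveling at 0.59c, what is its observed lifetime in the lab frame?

Proper lifetime τ₀ = 2.2 μs
γ = 1/√(1 - 0.59²) = 1.2385
τ = γτ₀ = 1.2385 × 2.2 μs = 2.725 μs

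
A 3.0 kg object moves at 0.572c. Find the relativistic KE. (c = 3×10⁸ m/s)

γ = 1/√(1 - 0.572²) = 1.21914
γ - 1 = 0.21914
KE = (γ-1)mc² = 0.21914 × 3.0 × (3×10⁸)² = 5.917×10¹⁶ J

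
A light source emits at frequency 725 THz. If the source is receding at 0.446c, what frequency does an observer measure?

β = v/c = 0.446
(1-β)/(1+β) = 0.554/1.446 = 0.3831
Doppler factor = √(0.3831) = 0.6190
f_obs = 725 × 0.6190 = 448.8 THz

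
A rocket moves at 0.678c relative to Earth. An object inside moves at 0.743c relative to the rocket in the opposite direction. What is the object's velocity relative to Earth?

Object's velocity in rocket frame is u' = -0.743c
u = (u' + v)/(1 + u'v/c²) = (v - 0.743)/(1 - 0.743·v/c²)
Numerator: 0.678 - 0.743 = -0.065
Denominator: 1 - 0.503754 = 0.496246
u = -0.065/0.496246 = -0.1310c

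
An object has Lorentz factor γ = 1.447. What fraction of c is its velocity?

From γ = 1/√(1 - v²/c²):
1/γ² = 1/1.447² = 0.4776
v²/c² = 1 - 0.4776 = 0.5224
v/c = √(0.5224) = 0.7228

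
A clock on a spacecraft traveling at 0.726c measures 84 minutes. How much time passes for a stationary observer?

Proper time Δt₀ = 84 minutes
γ = 1/√(1 - 0.726²) = 1.454
Δt = γΔt₀ = 1.454 × 84 = 122.1 minutes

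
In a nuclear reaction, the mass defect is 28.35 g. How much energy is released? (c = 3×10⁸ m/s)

Convert mass defect: Δm = 28.35 g = 0.02835 kg
E = Δm·c² = 0.02835 × (3×10⁸)²
= 0.02835 × 9×10¹⁶ = 2.552×10¹⁵ J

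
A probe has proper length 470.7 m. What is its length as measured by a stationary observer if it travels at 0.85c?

Proper length L₀ = 470.7 m
γ = 1/√(1 - 0.85²) = 1.898
L = L₀/γ = 470.7/1.898 = 248.0 m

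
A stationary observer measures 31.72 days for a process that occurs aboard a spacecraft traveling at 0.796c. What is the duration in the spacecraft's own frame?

Dilated time Δt = 31.72 days
γ = 1/√(1 - 0.796²) = 1.652
Δt₀ = Δt/γ = 31.72/1.652 = 19.20 days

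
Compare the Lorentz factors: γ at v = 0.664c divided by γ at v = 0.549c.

γ₁ = 1/√(1 - 0.664²) = 1.337
γ₂ = 1/√(1 - 0.549²) = 1.196
γ₁/γ₂ = 1.337/1.196 = 1.118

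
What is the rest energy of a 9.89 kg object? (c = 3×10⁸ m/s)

c² = (3×10⁸)² = 9.000×10¹⁶ m²/s²
E₀ = mc² = 9.89 × 9.000×10¹⁶ = 8.901×10¹⁷ J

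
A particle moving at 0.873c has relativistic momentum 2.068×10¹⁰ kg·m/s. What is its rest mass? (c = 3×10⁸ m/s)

γ = 1/√(1 - 0.873²) = 2.0504
v = 0.873 × 3×10⁸ = 2.619×10⁸ m/s
m = p/(γv) = 2.068×10¹⁰/(2.0504 × 2.619×10⁸) = 38.51 kg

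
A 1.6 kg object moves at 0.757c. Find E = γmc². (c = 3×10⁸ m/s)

γ = 1/√(1 - 0.757²) = 1.5304
mc² = 1.6 × (3×10⁸)² = 1.440×10¹⁷ J
E = γmc² = 1.5304 × 1.440×10¹⁷ = 2.204×10¹⁷ J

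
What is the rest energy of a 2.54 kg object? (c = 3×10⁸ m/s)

c² = (3×10⁸)² = 9.000×10¹⁶ m²/s²
E₀ = mc² = 2.54 × 9.000×10¹⁶ = 2.286×10¹⁷ J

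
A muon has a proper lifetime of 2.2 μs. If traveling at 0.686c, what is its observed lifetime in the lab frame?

Proper lifetime τ₀ = 2.2 μs
γ = 1/√(1 - 0.686²) = 1.3744
τ = γτ₀ = 1.3744 × 2.2 μs = 3.024 μs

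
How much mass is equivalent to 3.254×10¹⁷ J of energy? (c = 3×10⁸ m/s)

From E = mc², we get m = E/c²
c² = (3×10⁸)² = 9×10¹⁶ m²/s²
m = 3.254×10¹⁷ / 9×10¹⁶ = 3.616 kg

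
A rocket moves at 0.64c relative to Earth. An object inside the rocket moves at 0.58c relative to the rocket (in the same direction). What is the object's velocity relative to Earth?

u = (u' + v)/(1 + u'v/c²)
Numerator: 0.58 + 0.64 = 1.22
Denominator: 1 + 0.3712 = 1.3712
u = 1.22/1.3712 = 0.8897c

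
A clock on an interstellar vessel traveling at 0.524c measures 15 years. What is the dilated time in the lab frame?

Proper time Δt₀ = 15 years
γ = 1/√(1 - 0.524²) = 1.174
Δt = γΔt₀ = 1.174 × 15 = 17.61 years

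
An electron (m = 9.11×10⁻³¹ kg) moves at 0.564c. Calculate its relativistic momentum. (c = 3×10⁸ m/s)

γ = 1/√(1 - 0.564²) = 1.211
v = 0.564 × 3×10⁸ = 1.692×10⁸ m/s
p = γmv = 1.211 × 9.11×10⁻³¹ × 1.692×10⁸ = 1.867×10⁻²² kg·m/s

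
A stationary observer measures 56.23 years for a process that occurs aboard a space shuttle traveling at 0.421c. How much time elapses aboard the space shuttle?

Dilated time Δt = 56.23 years
γ = 1/√(1 - 0.421²) = 1.1025
Δt₀ = Δt/γ = 56.23/1.1025 = 51.00 years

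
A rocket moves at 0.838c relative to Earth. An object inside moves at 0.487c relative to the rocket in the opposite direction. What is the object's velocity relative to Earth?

Object's velocity in rocket frame is u' = -0.487c
u = (u' + v)/(1 + u'v/c²) = (v - 0.487)/(1 - 0.487·v/c²)
Numerator: 0.838 - 0.487 = 0.351
Denominator: 1 - 0.408106 = 0.591894
u = 0.351/0.591894 = 0.5930c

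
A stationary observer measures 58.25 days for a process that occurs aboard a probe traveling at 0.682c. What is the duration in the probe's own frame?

Dilated time Δt = 58.25 days
γ = 1/√(1 - 0.682²) = 1.3673
Δt₀ = Δt/γ = 58.25/1.3673 = 42.60 days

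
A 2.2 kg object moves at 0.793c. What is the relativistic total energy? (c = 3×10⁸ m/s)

γ = 1/√(1 - 0.793²) = 1.6414
mc² = 2.2 × (3×10⁸)² = 1.980×10¹⁷ J
E = γmc² = 1.6414 × 1.980×10¹⁷ = 3.250×10¹⁷ J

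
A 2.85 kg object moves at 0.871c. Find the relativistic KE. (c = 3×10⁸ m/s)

γ = 1/√(1 - 0.871²) = 2.0355
γ - 1 = 1.0355
KE = (γ-1)mc² = 1.0355 × 2.85 × (3×10⁸)² = 2.656×10¹⁷ J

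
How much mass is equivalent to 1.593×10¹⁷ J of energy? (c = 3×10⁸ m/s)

From E = mc², we get m = E/c²
c² = (3×10⁸)² = 9×10¹⁶ m²/s²
m = 1.593×10¹⁷ / 9×10¹⁶ = 1.770 kg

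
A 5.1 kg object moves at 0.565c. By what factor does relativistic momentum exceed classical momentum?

p_rel = γmv, p_class = mv
Ratio = γ = 1/√(1 - 0.565²) = 1.212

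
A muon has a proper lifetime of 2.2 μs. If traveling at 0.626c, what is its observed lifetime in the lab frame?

Proper lifetime τ₀ = 2.2 μs
γ = 1/√(1 - 0.626²) = 1.2823
τ = γτ₀ = 1.2823 × 2.2 μs = 2.821 μs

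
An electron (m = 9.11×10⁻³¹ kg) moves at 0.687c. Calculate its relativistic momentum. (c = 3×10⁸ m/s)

γ = 1/√(1 - 0.687²) = 1.376
v = 0.687 × 3×10⁸ = 2.061×10⁸ m/s
p = γmv = 1.376 × 9.11×10⁻³¹ × 2.061×10⁸ = 2.584×10⁻²² kg·m/s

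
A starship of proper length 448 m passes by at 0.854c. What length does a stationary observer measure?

Proper length L₀ = 448 m
γ = 1/√(1 - 0.854²) = 1.922
L = L₀/γ = 448/1.922 = 233.1 m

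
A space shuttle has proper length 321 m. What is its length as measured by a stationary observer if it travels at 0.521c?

Proper length L₀ = 321 m
γ = 1/√(1 - 0.521²) = 1.1716
L = L₀/γ = 321/1.1716 = 274.0 m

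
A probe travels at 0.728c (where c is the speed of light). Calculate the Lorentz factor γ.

v/c = 0.728, so (v/c)² = 0.529984
1 - (v/c)² = 0.470016
γ = 1/√(0.470016) = 1.459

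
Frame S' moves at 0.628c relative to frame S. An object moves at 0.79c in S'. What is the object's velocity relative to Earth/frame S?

u = (u' + v)/(1 + u'v/c²)
Numerator: 0.79 + 0.628 = 1.418
Denominator: 1 + 0.49612 = 1.49612
u = 1.418/1.49612 = 0.9478c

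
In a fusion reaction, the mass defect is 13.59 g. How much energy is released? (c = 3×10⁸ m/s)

Convert mass defect: Δm = 13.59 g = 0.01359 kg
E = Δm·c² = 0.01359 × (3×10⁸)²
= 0.01359 × 9×10¹⁶ = 1.223×10¹⁵ J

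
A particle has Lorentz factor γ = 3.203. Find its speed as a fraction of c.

From γ = 1/√(1 - v²/c²):
1/γ² = 1/3.203² = 0.09747
v²/c² = 1 - 0.09747 = 0.9025
v/c = √(0.9025) = 0.9500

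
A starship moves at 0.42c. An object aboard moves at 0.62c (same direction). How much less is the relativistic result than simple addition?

Classical: u' + v = 0.62 + 0.42 = 1.04c
Relativistic: u = (0.62 + 0.42)/(1 + 0.2604) = 1.04/1.2604 = 0.8251c
Difference: 1.04 - 0.8251 = 0.2149c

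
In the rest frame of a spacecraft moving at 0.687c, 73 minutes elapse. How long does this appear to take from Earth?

Proper time Δt₀ = 73 minutes
γ = 1/√(1 - 0.687²) = 1.3762
Δt = γΔt₀ = 1.3762 × 73 = 100.5 minutes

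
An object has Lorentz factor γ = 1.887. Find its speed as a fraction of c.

From γ = 1/√(1 - v²/c²):
1/γ² = 1/1.887² = 0.28084
v²/c² = 1 - 0.28084 = 0.71916
v/c = √(0.71916) = 0.8480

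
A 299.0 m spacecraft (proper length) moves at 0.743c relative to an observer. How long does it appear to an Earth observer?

Proper length L₀ = 299.0 m
γ = 1/√(1 - 0.743²) = 1.494
L = L₀/γ = 299.0/1.494 = 200.1 m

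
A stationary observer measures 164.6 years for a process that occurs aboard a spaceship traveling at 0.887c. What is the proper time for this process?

Dilated time Δt = 164.6 years
γ = 1/√(1 - 0.887²) = 2.1656
Δt₀ = Δt/γ = 164.6/2.1656 = 76.01 years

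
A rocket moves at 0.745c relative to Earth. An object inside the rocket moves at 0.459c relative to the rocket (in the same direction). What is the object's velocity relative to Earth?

u = (u' + v)/(1 + u'v/c²)
Numerator: 0.459 + 0.745 = 1.204
Denominator: 1 + 0.341955 = 1.341955
u = 1.204/1.341955 = 0.8972c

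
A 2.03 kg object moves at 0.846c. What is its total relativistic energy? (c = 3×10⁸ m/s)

γ = 1/√(1 - 0.846²) = 1.876
mc² = 2.03 × (3×10⁸)² = 1.827×10¹⁷ J
E = γmc² = 1.876 × 1.827×10¹⁷ = 3.427×10¹⁷ J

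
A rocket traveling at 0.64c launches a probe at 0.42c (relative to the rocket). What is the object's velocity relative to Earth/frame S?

u = (u' + v)/(1 + u'v/c²)
Numerator: 0.42 + 0.64 = 1.06
Denominator: 1 + 0.2688 = 1.2688
u = 1.06/1.2688 = 0.8354c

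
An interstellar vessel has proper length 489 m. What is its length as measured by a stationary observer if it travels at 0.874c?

Proper length L₀ = 489 m
γ = 1/√(1 - 0.874²) = 2.058
L = L₀/γ = 489/2.058 = 237.6 m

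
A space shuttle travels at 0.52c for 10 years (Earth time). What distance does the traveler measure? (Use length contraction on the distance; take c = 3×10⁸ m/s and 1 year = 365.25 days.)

Earth distance: d = v × t = 0.52c × 10 yr = 4.9230×10¹⁶ m
γ = 1.1707
d' = d/γ = 4.9230×10¹⁶/1.1707 = 4.205×10¹⁶ m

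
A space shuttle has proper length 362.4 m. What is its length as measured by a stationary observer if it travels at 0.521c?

Proper length L₀ = 362.4 m
γ = 1/√(1 - 0.521²) = 1.1716
L = L₀/γ = 362.4/1.1716 = 309.3 m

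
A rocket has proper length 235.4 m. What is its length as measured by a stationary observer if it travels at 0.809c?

Proper length L₀ = 235.4 m
γ = 1/√(1 - 0.809²) = 1.701
L = L₀/γ = 235.4/1.701 = 138.4 m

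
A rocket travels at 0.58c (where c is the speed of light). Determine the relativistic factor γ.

v/c = 0.58, so (v/c)² = 0.3364
1 - (v/c)² = 0.6636
γ = 1/√(0.6636) = 1.228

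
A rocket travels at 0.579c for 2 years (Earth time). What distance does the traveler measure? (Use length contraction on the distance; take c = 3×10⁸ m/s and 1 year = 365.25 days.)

Earth distance: d = v × t = 0.579c × 2 yr = 1.09631×10¹⁶ m
γ = 1.22650
d' = d/γ = 1.09631×10¹⁶/1.22650 = 8.939×10¹⁵ m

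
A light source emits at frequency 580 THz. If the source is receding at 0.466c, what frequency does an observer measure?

β = v/c = 0.466
(1-β)/(1+β) = 0.534/1.466 = 0.36426
Doppler factor = √(0.36426) = 0.60354
f_obs = 580 × 0.60354 = 350.1 THz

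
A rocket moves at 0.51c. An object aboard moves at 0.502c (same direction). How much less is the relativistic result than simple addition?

Classical: u' + v = 0.502 + 0.51 = 1.012c
Relativistic: u = (0.502 + 0.51)/(1 + 0.25602) = 1.012/1.25602 = 0.8057c
Difference: 1.012 - 0.8057 = 0.2063c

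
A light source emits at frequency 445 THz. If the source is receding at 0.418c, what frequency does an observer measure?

β = v/c = 0.418
(1-β)/(1+β) = 0.582/1.418 = 0.41044
Doppler factor = √(0.41044) = 0.6407
f_obs = 445 × 0.6407 = 285.1 THz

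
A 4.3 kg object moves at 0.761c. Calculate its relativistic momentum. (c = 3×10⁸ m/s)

γ = 1/√(1 - 0.761²) = 1.541
v = 0.761 × 3×10⁸ = 2.283×10⁸ m/s
p = γmv = 1.541 × 4.3 × 2.283×10⁸ = 1.513×10⁹ kg·m/s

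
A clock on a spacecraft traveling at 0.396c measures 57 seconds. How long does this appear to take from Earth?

Proper time Δt₀ = 57 seconds
γ = 1/√(1 - 0.396²) = 1.089
Δt = γΔt₀ = 1.089 × 57 = 62.07 seconds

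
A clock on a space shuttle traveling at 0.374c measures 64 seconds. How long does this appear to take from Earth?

Proper time Δt₀ = 64 seconds
γ = 1/√(1 - 0.374²) = 1.0783
Δt = γΔt₀ = 1.0783 × 64 = 69.01 seconds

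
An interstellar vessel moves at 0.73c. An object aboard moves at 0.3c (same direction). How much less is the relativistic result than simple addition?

Classical: u' + v = 0.3 + 0.73 = 1.03c
Relativistic: u = (0.3 + 0.73)/(1 + 0.219) = 1.03/1.219 = 0.8450c
Difference: 1.03 - 0.8450 = 0.1850c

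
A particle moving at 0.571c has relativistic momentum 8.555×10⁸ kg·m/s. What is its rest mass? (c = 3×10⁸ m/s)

γ = 1/√(1 - 0.571²) = 1.218
v = 0.571 × 3×10⁸ = 1.713×10⁸ m/s
m = p/(γv) = 8.555×10⁸/(1.218 × 1.713×10⁸) = 4.100 kg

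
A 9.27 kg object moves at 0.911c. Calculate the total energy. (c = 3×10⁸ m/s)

γ = 1/√(1 - 0.911²) = 2.425
mc² = 9.27 × (3×10⁸)² = 8.343×10¹⁷ J
E = γmc² = 2.425 × 8.343×10¹⁷ = 2.023×10¹⁸ J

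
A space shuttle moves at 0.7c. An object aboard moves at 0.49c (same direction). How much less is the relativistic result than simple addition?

Classical: u' + v = 0.49 + 0.7 = 1.19c
Relativistic: u = (0.49 + 0.7)/(1 + 0.343) = 1.19/1.343 = 0.8861c
Difference: 1.19 - 0.8861 = 0.3039c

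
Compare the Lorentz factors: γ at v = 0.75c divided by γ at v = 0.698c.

γ₁ = 1/√(1 - 0.75²) = 1.512
γ₂ = 1/√(1 - 0.698²) = 1.396
γ₁/γ₂ = 1.512/1.396 = 1.083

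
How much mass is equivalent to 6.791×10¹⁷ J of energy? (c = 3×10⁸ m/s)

From E = mc², we get m = E/c²
c² = (3×10⁸)² = 9×10¹⁶ m²/s²
m = 6.791×10¹⁷ / 9×10¹⁶ = 7.546 kg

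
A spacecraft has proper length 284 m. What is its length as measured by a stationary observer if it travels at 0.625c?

Proper length L₀ = 284 m
γ = 1/√(1 - 0.625²) = 1.281
L = L₀/γ = 284/1.281 = 221.7 m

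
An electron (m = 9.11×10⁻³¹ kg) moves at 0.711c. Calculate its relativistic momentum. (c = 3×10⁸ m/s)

γ = 1/√(1 - 0.711²) = 1.422
v = 0.711 × 3×10⁸ = 2.133×10⁸ m/s
p = γmv = 1.422 × 9.11×10⁻³¹ × 2.133×10⁸ = 2.763×10⁻²² kg·m/s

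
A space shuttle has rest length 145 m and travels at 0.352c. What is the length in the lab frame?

Proper length L₀ = 145 m
γ = 1/√(1 - 0.352²) = 1.0684
L = L₀/γ = 145/1.0684 = 135.7 m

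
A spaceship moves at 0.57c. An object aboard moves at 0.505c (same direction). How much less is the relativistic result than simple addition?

Classical: u' + v = 0.505 + 0.57 = 1.075c
Relativistic: u = (0.505 + 0.57)/(1 + 0.28785) = 1.075/1.28785 = 0.8347c
Difference: 1.075 - 0.8347 = 0.2403c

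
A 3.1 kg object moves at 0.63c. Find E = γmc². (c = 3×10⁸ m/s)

γ = 1/√(1 - 0.63²) = 1.2877
mc² = 3.1 × (3×10⁸)² = 2.790×10¹⁷ J
E = γmc² = 1.2877 × 2.790×10¹⁷ = 3.593×10¹⁷ J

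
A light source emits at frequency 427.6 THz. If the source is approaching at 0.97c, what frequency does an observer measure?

β = v/c = 0.97
(1+β)/(1-β) = 1.97/0.03 = 65.6667
Doppler factor = √(65.6667) = 8.103
f_obs = 427.6 × 8.103 = 3465 THz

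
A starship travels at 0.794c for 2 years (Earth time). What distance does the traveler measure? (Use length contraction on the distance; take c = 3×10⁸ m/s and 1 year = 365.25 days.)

Earth distance: d = v × t = 0.794c × 2 yr = 1.5034×10¹⁶ m
γ = 1.6450
d' = d/γ = 1.5034×10¹⁶/1.6450 = 9.139×10¹⁵ m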